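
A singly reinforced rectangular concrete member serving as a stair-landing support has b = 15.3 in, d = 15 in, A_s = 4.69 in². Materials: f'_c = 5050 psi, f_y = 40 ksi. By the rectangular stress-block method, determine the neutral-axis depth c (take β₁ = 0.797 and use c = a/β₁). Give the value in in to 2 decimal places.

c ≈ 3.58 in

T = A_s f_y = 4.69 × 40 = 187.6 kips.
a = T/(0.85 f'_c b) = 187.6/(0.85 × 5.05 × 15.3) = 2.8565 in.
With β₁ = 0.797, c = a/β₁ = 2.8565/0.797 = 3.58 in.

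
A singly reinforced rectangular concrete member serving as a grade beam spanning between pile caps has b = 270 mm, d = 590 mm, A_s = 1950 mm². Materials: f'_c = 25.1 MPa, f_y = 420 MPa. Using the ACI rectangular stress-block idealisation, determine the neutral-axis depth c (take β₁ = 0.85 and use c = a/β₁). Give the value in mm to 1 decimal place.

c ≈ 167.3 mm

T = A_s f_y = 1950 × 420 = 819000 N = 819 kN.
Setting C = 0.85 f'_c a b equal to T: a = 819000/(0.85 × 25.1 × 270) = 142.176 mm.
With β₁ = 0.85, c = a/β₁ = 142.176/0.85 = 167.3 mm.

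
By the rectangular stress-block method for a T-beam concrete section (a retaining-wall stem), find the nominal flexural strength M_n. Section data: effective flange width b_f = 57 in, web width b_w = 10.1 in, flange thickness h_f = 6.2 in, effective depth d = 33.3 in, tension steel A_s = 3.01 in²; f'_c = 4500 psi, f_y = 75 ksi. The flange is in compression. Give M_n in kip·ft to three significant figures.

M_n ≈ 617 kip·ft

Tension: T = A_s f_y = 3.01 × 75 = 225.75 kips.
Try a within the flange: a = T/(0.85 f'_c b_f) = 225.75/(0.85 × 4.5 × 57) = 1.035 in.
Since a = 1.035 ≤ h_f = 6.2 in, the stress block lies entirely in the flange; analyse as a rectangular beam of width b_f.
M_n = T(d − a/2) = 225.75 × (33.3 − 0.5175) = 7400.6 kip·in.
M_n = 7400.6/12 = 616.72 kip·ft.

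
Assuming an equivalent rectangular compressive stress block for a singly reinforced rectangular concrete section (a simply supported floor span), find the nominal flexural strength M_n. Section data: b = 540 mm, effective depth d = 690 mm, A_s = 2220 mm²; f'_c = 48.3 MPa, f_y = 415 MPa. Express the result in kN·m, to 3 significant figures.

T = A_s f_y = 2220 × 415 = 921300 N = 921.3 kN.
From C = T: a = T/(0.85 f'_c b) = 921300/(0.85 × 48.3 × 540) = 41.56 mm.
M_n = T(d − a/2) = 921.3 kN × (690 − 20.78) mm = 616.55 kN·m.

M_n ≈ 617 kN·m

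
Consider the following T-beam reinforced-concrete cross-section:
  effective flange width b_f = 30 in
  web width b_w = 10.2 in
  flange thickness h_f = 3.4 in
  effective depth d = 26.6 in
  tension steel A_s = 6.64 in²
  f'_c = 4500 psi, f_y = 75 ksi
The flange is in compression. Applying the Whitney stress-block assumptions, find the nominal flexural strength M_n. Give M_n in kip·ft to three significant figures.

Tension: T = A_s f_y = 6.64 × 75 = 498 kips.
Try a within the flange: a = T/(0.85 f'_c b_f) = 498/(0.85 × 4.5 × 30) = 4.340 in.
a = 4.340 > h_f = 3.4 in: the block extends into the web. Split into flange-overhang and web parts.
C_f = 0.85 f'_c (b_f − b_w) h_f = 0.85 × 4.5 × (30 − 10.2) × 3.4 = 257.5 kips.
Remaining web compression depth: a_w = (T − C_f)/(0.85 f'_c b_w) = (498 − 257.5)/(0.85 × 4.5 × 10.2) = 6.164 in.
M_n = C_f(d − h_f/2) + (T − C_f)(d − a_w/2) = 257.5 × (26.6 − 1.7) + 240.5 × (26.6 − 3.082) = 6411.8 + 5656.1 = 12067.9 kip·in.
M_n = 12067.9/12 = 1005.66 kip·ft.

M_n ≈ 1010 kip·ft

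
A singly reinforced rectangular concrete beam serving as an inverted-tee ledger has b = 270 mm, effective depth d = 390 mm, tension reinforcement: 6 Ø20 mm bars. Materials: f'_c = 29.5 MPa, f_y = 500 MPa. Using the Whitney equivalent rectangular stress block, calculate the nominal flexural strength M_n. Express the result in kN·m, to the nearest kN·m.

M_n ≈ 302 kN·m

A_s = 6 × 314 = 1884 mm².
T = A_s f_y = 1884 × 500 = 942000 N = 942 kN.
From C = T: a = T/(0.85 f'_c b) = 942000/(0.85 × 29.5 × 270) = 139.14 mm.
M_n = T(d − a/2) = 942 kN × (390 − 69.57) mm = 301.85 kN·m.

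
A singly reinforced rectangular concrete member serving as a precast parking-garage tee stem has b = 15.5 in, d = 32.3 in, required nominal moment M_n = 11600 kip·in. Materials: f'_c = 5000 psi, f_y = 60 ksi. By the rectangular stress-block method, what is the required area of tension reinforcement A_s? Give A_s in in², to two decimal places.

A_s ≈ 6.60 in²

From M_n = 0.85 f'_c a b (d − a/2):
a = d − √(d² − 2M_n/(0.85 f'_c b)) = 32.3 − √(32.3² − 2 × 11600/(0.85 × 5 × 15.5)) = 6.011 in.
A_s = 0.85 f'_c a b / f_y = 0.85 × 5 × 6.011 × 15.5 / 60 = 6.600 in².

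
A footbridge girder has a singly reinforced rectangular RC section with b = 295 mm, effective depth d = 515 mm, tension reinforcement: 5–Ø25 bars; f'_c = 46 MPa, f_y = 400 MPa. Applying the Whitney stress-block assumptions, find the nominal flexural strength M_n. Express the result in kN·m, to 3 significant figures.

A_s = 5 × 491 = 2455 mm².
T = A_s f_y = 2455 × 400 = 982000 N = 982 kN.
From C = T: a = T/(0.85 f'_c b) = 982000/(0.85 × 46 × 295) = 85.14 mm.
M_n = T(d − a/2) = 982 kN × (515 − 42.57) mm = 463.93 kN·m.

M_n ≈ 464 kN·m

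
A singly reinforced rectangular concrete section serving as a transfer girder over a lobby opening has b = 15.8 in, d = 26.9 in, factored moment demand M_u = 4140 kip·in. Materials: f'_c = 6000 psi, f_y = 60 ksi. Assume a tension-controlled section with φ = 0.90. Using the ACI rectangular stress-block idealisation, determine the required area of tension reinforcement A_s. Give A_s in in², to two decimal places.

A_s ≈ 2.97 in²

M_n = M_u/φ = 4140/0.90 = 4600 kip·in.
From M_n = 0.85 f'_c a b (d − a/2):
a = d − √(d² − 2M_n/(0.85 f'_c b)) = 26.9 − √(26.9² − 2 × 4600/(0.85 × 6 × 15.8)) = 2.213 in.
A_s = 0.85 f'_c a b / f_y = 0.85 × 6 × 2.213 × 15.8 / 60 = 2.972 in².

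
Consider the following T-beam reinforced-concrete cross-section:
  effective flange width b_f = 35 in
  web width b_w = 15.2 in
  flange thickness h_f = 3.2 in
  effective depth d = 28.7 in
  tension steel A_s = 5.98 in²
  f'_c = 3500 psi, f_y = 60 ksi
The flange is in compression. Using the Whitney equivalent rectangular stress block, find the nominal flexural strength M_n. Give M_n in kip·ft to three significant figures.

M_n ≈ 806 kip·ft

Tension: T = A_s f_y = 5.98 × 60 = 358.8 kips.
Try a within the flange: a = T/(0.85 f'_c b_f) = 358.8/(0.85 × 3.5 × 35) = 3.446 in.
a = 3.446 > h_f = 3.2 in: the block extends into the web. Split into flange-overhang and web parts.
C_f = 0.85 f'_c (b_f − b_w) h_f = 0.85 × 3.5 × (35 − 15.2) × 3.2 = 188.5 kips.
Remaining web compression depth: a_w = (T − C_f)/(0.85 f'_c b_w) = (358.8 − 188.5)/(0.85 × 3.5 × 15.2) = 3.766 in.
M_n = C_f(d − h_f/2) + (T − C_f)(d − a_w/2) = 188.5 × (28.7 − 1.6) + 170.3 × (28.7 − 1.883) = 5108.4 + 4566.9 = 9675.3 kip·in.
M_n = 9675.3/12 = 806.28 kip·ft.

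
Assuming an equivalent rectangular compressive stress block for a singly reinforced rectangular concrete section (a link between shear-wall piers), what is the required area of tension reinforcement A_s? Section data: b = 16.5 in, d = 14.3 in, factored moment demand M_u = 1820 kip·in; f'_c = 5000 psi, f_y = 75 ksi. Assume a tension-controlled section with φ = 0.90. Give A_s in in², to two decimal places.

A_s ≈ 2.04 in²

M_n = M_u/φ = 1820/0.90 = 2022.22 kip·in.
From M_n = 0.85 f'_c a b (d − a/2):
a = d − √(d² − 2M_n/(0.85 f'_c b)) = 14.3 − √(14.3² − 2 × 2022.22/(0.85 × 5 × 16.5)) = 2.183 in.
A_s = 0.85 f'_c a b / f_y = 0.85 × 5 × 2.183 × 16.5 / 75 = 2.041 in².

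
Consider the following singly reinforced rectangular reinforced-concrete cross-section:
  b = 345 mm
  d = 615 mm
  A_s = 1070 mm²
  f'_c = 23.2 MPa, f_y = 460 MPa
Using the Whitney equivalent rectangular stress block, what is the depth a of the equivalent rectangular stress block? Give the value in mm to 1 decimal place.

T = A_s f_y = 1070 × 460 = 492200 N = 492.2 kN.
Setting C = 0.85 f'_c a b equal to T: a = 492200/(0.85 × 23.2 × 345) = 72.3 mm.

a ≈ 72.3 mm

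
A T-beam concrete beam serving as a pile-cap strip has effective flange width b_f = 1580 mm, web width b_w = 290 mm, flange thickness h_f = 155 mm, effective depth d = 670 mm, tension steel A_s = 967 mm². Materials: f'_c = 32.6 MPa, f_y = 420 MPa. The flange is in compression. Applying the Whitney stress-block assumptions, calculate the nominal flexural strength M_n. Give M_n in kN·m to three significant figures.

Tension: T = A_s f_y = 967 × 420 = 406140 N.
Try a within the flange: a = T/(0.85 f'_c b_f) = 406140/(0.85 × 32.6 × 1580) = 9.28 mm.
Since a = 9.28 ≤ h_f = 155 mm, the stress block lies entirely in the flange; analyse as a rectangular beam of width b_f.
M_n = T(d − a/2) = 406140 × (670 − 4.64) = 270.23 × 10⁶ N·mm.
M_n = 270.23 kN·m.

M_n ≈ 270 kN·m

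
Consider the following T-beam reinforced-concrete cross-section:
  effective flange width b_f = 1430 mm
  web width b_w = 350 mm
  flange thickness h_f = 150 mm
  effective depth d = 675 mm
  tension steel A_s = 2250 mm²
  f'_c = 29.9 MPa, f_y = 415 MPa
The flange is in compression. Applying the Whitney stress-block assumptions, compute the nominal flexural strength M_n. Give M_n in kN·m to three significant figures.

M_n ≈ 618 kN·m

Tension: T = A_s f_y = 2250 × 415 = 933750 N.
Try a within the flange: a = T/(0.85 f'_c b_f) = 933750/(0.85 × 29.9 × 1430) = 25.69 mm.
Since a = 25.69 ≤ h_f = 150 mm, the stress block lies entirely in the flange; analyse as a rectangular beam of width b_f.
M_n = T(d − a/2) = 933750 × (675 − 12.845) = 618.29 × 10⁶ N·mm.
M_n = 618.29 kN·m.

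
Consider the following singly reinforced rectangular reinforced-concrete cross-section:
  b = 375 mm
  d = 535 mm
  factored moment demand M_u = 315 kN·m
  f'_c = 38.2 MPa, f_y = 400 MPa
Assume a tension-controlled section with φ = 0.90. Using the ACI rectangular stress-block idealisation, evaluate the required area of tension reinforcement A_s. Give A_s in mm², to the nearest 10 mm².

M_n = M_u/φ = 315/0.90 = 350 kN·m.
With M_n = 0.85 f'_c a b (d − a/2), solve the quadratic for a:
a = d − √(d² − 2M_n/(0.85 f'_c b)) = 535 − √(535² − 2 × 350×10⁶/(0.85 × 38.2 × 375)) = 56.74 mm.
A_s = 0.85 f'_c a b / f_y = 0.85 × 38.2 × 56.74 × 375 / 400 = 1727.2 mm².

A_s ≈ 1730 mm²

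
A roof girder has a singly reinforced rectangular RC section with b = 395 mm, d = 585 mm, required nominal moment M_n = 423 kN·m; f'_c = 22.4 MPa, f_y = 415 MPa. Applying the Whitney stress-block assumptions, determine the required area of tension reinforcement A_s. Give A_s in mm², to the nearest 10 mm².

With M_n = 0.85 f'_c a b (d − a/2), solve the quadratic for a:
a = d − √(d² − 2M_n/(0.85 f'_c b)) = 585 − √(585² − 2 × 423×10⁶/(0.85 × 22.4 × 395)) = 105.69 mm.
A_s = 0.85 f'_c a b / f_y = 0.85 × 22.4 × 105.69 × 395 / 415 = 1915.4 mm².

A_s ≈ 1920 mm²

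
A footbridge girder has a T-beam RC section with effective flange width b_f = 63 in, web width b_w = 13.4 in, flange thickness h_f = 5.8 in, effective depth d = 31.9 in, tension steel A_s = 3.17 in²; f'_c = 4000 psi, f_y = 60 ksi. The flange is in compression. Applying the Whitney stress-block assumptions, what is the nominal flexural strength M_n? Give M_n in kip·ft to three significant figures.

M_n ≈ 499 kip·ft

Tension: T = A_s f_y = 3.17 × 60 = 190.2 kips.
Try a within the flange: a = T/(0.85 f'_c b_f) = 190.2/(0.85 × 4 × 63) = 0.888 in.
Since a = 0.888 ≤ h_f = 5.8 in, the stress block lies entirely in the flange; analyse as a rectangular beam of width b_f.
M_n = T(d − a/2) = 190.2 × (31.9 − 0.444) = 5982.9 kip·in.
M_n = 5982.9/12 = 498.58 kip·ft.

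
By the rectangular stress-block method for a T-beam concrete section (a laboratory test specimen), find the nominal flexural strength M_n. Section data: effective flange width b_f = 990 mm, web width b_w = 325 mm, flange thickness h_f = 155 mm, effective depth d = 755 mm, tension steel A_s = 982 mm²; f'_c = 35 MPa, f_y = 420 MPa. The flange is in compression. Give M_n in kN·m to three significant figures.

Tension: T = A_s f_y = 982 × 420 = 412440 N.
Try a within the flange: a = T/(0.85 f'_c b_f) = 412440/(0.85 × 35 × 990) = 14.00 mm.
Since a = 14.00 ≤ h_f = 155 mm, the stress block lies entirely in the flange; analyse as a rectangular beam of width b_f.
M_n = T(d − a/2) = 412440 × (755 − 7) = 308.51 × 10⁶ N·mm.
M_n = 308.51 kN·m.

M_n ≈ 309 kN·m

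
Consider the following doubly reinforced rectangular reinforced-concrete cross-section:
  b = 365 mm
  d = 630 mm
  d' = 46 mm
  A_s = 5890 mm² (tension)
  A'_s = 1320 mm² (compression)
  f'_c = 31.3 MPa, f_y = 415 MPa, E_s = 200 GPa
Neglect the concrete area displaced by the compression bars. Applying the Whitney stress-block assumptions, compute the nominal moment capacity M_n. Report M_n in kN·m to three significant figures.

M_n ≈ 1330 kN·m

Assume both tension and compression steel yield.
Net tension couple steel: A_s − A'_s = 4570 mm².
a = (A_s − A'_s) f_y / (0.85 f'_c b) = 1896550/(0.85 × 31.3 × 365) = 195.30 mm.
c = a/β₁ = 195.30/0.826 = 236.44 mm; ε'_s = 0.003(c − d')/c = 0.0024 ≥ f_y/E_s = 0.0021, so compression steel does yield.
M_n = (A_s − A'_s) f_y (d − a/2) + A'_s f_y (d − d') = [1896550 × (630 − 97.65) + 547800 × (630 − 46)] × 10⁻⁶ = 1009.63 + 319.92 = 1329.55 kN·m.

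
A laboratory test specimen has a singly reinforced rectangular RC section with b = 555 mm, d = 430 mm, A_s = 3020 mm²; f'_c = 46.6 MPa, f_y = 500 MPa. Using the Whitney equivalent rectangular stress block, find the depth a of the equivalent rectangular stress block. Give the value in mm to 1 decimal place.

a ≈ 68.7 mm

T = A_s f_y = 3020 × 500 = 1510000 N = 1510 kN.
Setting C = 0.85 f'_c a b equal to T: a = 1510000/(0.85 × 46.6 × 555) = 68.7 mm.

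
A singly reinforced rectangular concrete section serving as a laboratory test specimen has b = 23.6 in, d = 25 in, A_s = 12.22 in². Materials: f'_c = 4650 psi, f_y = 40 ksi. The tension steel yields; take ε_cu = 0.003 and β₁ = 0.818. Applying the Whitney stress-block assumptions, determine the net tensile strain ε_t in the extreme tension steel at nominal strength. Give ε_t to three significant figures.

a = A_s f_y/(0.85 f'_c b) = 5.240 in.
β₁ = 0.818, so c = a/β₁ = 5.240/0.818 = 6.406 in.
From the linear strain diagram with ε_cu = 0.003: ε_t = 0.003 (d − c)/c = 0.003 × (25 − 6.406)/6.406 = 0.00871.
Since ε_t ≥ 0.005, the section is tension-controlled.

ε_t ≈ 0.00871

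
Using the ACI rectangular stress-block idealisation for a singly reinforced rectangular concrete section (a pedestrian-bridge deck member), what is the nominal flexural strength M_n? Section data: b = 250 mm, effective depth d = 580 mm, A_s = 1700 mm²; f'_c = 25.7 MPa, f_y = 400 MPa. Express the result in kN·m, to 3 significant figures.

T = A_s f_y = 1700 × 400 = 680000 N = 680 kN.
From C = T: a = T/(0.85 f'_c b) = 680000/(0.85 × 25.7 × 250) = 124.51 mm.
M_n = T(d − a/2) = 680 kN × (580 − 62.255) mm = 352.07 kN·m.

M_n ≈ 352 kN·m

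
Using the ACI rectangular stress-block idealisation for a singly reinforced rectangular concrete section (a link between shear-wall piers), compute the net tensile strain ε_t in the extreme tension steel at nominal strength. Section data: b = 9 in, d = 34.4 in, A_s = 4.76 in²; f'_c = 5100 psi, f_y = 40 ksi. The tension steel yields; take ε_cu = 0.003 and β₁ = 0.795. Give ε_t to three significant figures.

a = A_s f_y/(0.85 f'_c b) = 4.880 in.
β₁ = 0.795, so c = a/β₁ = 4.880/0.795 = 6.138 in.
From the linear strain diagram with ε_cu = 0.003: ε_t = 0.003 (d − c)/c = 0.003 × (34.4 − 6.138)/6.138 = 0.0138.
Since ε_t ≥ 0.005, the section is tension-controlled.

ε_t ≈ 0.0138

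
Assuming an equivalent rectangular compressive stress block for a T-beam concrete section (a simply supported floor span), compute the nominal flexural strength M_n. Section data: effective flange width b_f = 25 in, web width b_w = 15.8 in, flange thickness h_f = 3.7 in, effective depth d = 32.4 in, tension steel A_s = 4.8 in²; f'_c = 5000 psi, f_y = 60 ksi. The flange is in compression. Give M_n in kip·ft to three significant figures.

M_n ≈ 745 kip·ft

Tension: T = A_s f_y = 4.8 × 60 = 288 kips.
Try a within the flange: a = T/(0.85 f'_c b_f) = 288/(0.85 × 5 × 25) = 2.711 in.
Since a = 2.711 ≤ h_f = 3.7 in, the stress block lies entirely in the flange; analyse as a rectangular beam of width b_f.
M_n = T(d − a/2) = 288 × (32.4 − 1.3555) = 8940.8 kip·in.
M_n = 8940.8/12 = 745.07 kip·ft.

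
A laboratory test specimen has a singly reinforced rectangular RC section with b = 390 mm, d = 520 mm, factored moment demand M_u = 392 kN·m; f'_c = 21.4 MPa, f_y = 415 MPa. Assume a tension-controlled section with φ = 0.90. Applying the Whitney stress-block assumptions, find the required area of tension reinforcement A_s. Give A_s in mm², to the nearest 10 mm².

M_n = M_u/φ = 392/0.90 = 435.556 kN·m.
With M_n = 0.85 f'_c a b (d − a/2), solve the quadratic for a:
a = d − √(d² − 2M_n/(0.85 f'_c b)) = 520 − √(520² − 2 × 435.556×10⁶/(0.85 × 21.4 × 390)) = 135.80 mm.
A_s = 0.85 f'_c a b / f_y = 0.85 × 21.4 × 135.80 × 390 / 415 = 2321.4 mm².

A_s ≈ 2320 mm²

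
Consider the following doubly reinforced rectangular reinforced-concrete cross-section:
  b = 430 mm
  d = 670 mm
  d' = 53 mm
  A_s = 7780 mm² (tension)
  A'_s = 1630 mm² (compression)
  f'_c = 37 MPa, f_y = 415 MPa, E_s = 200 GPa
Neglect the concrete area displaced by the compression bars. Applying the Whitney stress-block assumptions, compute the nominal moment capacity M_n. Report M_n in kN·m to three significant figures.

Assume both tension and compression steel yield.
Net tension couple steel: A_s − A'_s = 6150 mm².
a = (A_s − A'_s) f_y / (0.85 f'_c b) = 2552250/(0.85 × 37 × 430) = 188.73 mm.
c = a/β₁ = 188.73/0.786 = 240.11 mm; ε'_s = 0.003(c − d')/c = 0.0023 ≥ f_y/E_s = 0.0021, so compression steel does yield.
M_n = (A_s − A'_s) f_y (d − a/2) + A'_s f_y (d − d') = [2552250 × (670 − 94.365) + 676450 × (670 − 53)] × 10⁻⁶ = 1469.16 + 417.37 = 1886.53 kN·m.

M_n ≈ 1890 kN·m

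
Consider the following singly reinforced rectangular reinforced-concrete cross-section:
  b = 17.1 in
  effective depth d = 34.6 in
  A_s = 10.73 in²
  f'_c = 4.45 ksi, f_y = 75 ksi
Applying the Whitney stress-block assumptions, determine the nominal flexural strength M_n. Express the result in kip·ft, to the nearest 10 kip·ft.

M_n ≈ 1900 kip·ft

T = A_s f_y = 10.73 × 75 = 804.75 kips.
a = T/(0.85 f'_c b) = 804.75/(0.85 × 4.45 × 17.1) = 12.442 in.
M_n = T(d − a/2) = 804.75 × (34.6 − 6.221) = 22838.0 kip·in = 22838.0/12 = 1903.17 kip·ft.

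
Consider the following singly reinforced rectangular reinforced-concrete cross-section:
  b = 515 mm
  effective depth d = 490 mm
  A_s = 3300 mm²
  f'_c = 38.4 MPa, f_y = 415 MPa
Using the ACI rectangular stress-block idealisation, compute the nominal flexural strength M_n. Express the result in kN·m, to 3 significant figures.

T = A_s f_y = 3300 × 415 = 1369500 N = 1369.5 kN.
From C = T: a = T/(0.85 f'_c b) = 1369500/(0.85 × 38.4 × 515) = 81.47 mm.
M_n = T(d − a/2) = 1369.5 kN × (490 − 40.735) mm = 615.27 kN·m.

M_n ≈ 615 kN·m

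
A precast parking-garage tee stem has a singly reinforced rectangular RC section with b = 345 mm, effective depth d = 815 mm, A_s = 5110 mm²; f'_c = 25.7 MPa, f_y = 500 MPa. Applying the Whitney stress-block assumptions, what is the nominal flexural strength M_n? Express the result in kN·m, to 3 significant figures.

T = A_s f_y = 5110 × 500 = 2555000 N = 2555 kN.
From C = T: a = T/(0.85 f'_c b) = 2555000/(0.85 × 25.7 × 345) = 339.02 mm.
M_n = T(d − a/2) = 2555 kN × (815 − 169.51) mm = 1649.23 kN·m.

M_n ≈ 1650 kN·m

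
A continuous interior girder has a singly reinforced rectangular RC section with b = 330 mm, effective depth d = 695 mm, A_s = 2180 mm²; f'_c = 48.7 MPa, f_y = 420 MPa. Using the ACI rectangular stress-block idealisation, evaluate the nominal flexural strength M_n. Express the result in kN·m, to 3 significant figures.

M_n ≈ 606 kN·m

T = A_s f_y = 2180 × 420 = 915600 N = 915.6 kN.
From C = T: a = T/(0.85 f'_c b) = 915600/(0.85 × 48.7 × 330) = 67.03 mm.
M_n = T(d − a/2) = 915.6 kN × (695 − 33.515) mm = 605.66 kN·m.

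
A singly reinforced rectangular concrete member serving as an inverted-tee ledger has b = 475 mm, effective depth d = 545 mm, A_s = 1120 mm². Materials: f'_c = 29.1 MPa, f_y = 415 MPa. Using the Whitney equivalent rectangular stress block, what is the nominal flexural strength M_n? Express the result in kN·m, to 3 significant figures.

T = A_s f_y = 1120 × 415 = 464800 N = 464.8 kN.
From C = T: a = T/(0.85 f'_c b) = 464800/(0.85 × 29.1 × 475) = 39.56 mm.
M_n = T(d − a/2) = 464.8 kN × (545 − 19.78) mm = 244.12 kN·m.

M_n ≈ 244 kN·m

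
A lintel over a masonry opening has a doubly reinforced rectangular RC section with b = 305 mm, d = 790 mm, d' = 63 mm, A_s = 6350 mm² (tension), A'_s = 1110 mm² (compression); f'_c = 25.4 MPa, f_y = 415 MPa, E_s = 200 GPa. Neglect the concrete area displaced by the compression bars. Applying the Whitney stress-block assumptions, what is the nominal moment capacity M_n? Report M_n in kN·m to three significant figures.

Assume both tension and compression steel yield.
Net tension couple steel: A_s − A'_s = 5240 mm².
a = (A_s − A'_s) f_y / (0.85 f'_c b) = 2174600/(0.85 × 25.4 × 305) = 330.24 mm.
c = a/β₁ = 330.24/0.85 = 388.52 mm; ε'_s = 0.003(c − d')/c = 0.0025 ≥ f_y/E_s = 0.0021, so compression steel does yield.
M_n = (A_s − A'_s) f_y (d − a/2) + A'_s f_y (d − d') = [2174600 × (790 − 165.12) + 460650 × (790 − 63)] × 10⁻⁶ = 1358.86 + 334.89 = 1693.75 kN·m.

M_n ≈ 1690 kN·m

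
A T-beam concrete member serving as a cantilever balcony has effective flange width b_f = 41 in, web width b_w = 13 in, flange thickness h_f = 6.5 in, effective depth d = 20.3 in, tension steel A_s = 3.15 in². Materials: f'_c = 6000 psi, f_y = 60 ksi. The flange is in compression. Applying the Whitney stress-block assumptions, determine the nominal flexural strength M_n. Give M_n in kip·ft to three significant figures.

Tension: T = A_s f_y = 3.15 × 60 = 189 kips.
Try a within the flange: a = T/(0.85 f'_c b_f) = 189/(0.85 × 6 × 41) = 0.904 in.
Since a = 0.904 ≤ h_f = 6.5 in, the stress block lies entirely in the flange; analyse as a rectangular beam of width b_f.
M_n = T(d − a/2) = 189 × (20.3 − 0.452) = 3751.3 kip·in.
M_n = 3751.3/12 = 312.61 kip·ft.

M_n ≈ 313 kip·ft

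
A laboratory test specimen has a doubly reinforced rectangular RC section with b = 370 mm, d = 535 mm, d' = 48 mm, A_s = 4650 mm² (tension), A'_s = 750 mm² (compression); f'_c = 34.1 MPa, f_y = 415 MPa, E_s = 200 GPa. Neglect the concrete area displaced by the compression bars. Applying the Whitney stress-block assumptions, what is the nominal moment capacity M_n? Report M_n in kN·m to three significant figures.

M_n ≈ 895 kN·m

Assume both tension and compression steel yield.
Net tension couple steel: A_s − A'_s = 3900 mm².
a = (A_s − A'_s) f_y / (0.85 f'_c b) = 1618500/(0.85 × 34.1 × 370) = 150.92 mm.
c = a/β₁ = 150.92/0.806 = 187.25 mm; ε'_s = 0.003(c − d')/c = 0.0022 ≥ f_y/E_s = 0.0021, so compression steel does yield.
M_n = (A_s − A'_s) f_y (d − a/2) + A'_s f_y (d − d') = [1618500 × (535 − 75.46) + 311250 × (535 − 48)] × 10⁻⁶ = 743.77 + 151.58 = 895.35 kN·m.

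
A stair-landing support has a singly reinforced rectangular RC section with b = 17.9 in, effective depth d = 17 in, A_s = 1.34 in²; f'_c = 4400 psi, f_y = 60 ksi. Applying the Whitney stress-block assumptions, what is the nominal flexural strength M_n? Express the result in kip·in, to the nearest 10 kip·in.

T = A_s f_y = 1.34 × 60 = 80.4 kips.
a = T/(0.85 f'_c b) = 80.4/(0.85 × 4.4 × 17.9) = 1.201 in.
M_n = T(d − a/2) = 80.4 × (17 − 0.6005) = 1318.5 kip·in.

M_n ≈ 1320 kip·in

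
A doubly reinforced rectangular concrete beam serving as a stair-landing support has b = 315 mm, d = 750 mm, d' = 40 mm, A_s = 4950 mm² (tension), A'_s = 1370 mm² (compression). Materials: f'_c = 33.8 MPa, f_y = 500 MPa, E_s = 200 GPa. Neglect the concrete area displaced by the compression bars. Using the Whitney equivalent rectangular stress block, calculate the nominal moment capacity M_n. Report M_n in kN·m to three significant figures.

Assume both tension and compression steel yield.
Net tension couple steel: A_s − A'_s = 3580 mm².
a = (A_s − A'_s) f_y / (0.85 f'_c b) = 1790000/(0.85 × 33.8 × 315) = 197.79 mm.
c = a/β₁ = 197.79/0.809 = 244.49 mm; ε'_s = 0.003(c − d')/c = 0.0025 ≥ f_y/E_s = 0.0025, so compression steel does yield.
M_n = (A_s − A'_s) f_y (d − a/2) + A'_s f_y (d − d') = [1790000 × (750 − 98.895) + 685000 × (750 − 40)] × 10⁻⁶ = 1165.48 + 486.35 = 1651.83 kN·m.

M_n ≈ 1650 kN·m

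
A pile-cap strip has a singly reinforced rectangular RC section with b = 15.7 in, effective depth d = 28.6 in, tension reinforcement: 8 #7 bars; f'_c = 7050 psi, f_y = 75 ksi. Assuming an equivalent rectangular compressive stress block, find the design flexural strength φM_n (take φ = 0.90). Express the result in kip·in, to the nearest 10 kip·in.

φM_n ≈ 8650 kip·in

A_s = 8 × 0.6 = 4.8 in².
T = A_s f_y = 4.8 × 75 = 360 kips.
a = T/(0.85 f'_c b) = 360/(0.85 × 7.05 × 15.7) = 3.826 in.
M_n = T(d − a/2) = 360 × (28.6 − 1.913) = 9607.3 kip·in.
φM_n = 0.90 × 9607.3 = 8646.6 kip·in.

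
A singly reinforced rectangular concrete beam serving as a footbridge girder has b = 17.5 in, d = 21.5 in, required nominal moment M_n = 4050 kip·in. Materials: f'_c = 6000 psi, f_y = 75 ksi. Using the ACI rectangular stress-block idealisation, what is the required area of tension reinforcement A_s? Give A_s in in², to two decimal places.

From M_n = 0.85 f'_c a b (d − a/2):
a = d − √(d² − 2M_n/(0.85 f'_c b)) = 21.5 − √(21.5² − 2 × 4050/(0.85 × 6 × 17.5)) = 2.226 in.
A_s = 0.85 f'_c a b / f_y = 0.85 × 6 × 2.226 × 17.5 / 75 = 2.649 in².

A_s ≈ 2.65 in²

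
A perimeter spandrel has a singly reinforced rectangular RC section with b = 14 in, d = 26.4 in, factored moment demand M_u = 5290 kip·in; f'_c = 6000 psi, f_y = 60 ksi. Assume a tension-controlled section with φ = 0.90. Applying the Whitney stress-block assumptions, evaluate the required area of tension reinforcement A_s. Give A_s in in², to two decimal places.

M_n = M_u/φ = 5290/0.90 = 5877.78 kip·in.
From M_n = 0.85 f'_c a b (d − a/2):
a = d − √(d² − 2M_n/(0.85 f'_c b)) = 26.4 − √(26.4² − 2 × 5877.78/(0.85 × 6 × 14)) = 3.328 in.
A_s = 0.85 f'_c a b / f_y = 0.85 × 6 × 3.328 × 14 / 60 = 3.960 in².

A_s ≈ 3.96 in²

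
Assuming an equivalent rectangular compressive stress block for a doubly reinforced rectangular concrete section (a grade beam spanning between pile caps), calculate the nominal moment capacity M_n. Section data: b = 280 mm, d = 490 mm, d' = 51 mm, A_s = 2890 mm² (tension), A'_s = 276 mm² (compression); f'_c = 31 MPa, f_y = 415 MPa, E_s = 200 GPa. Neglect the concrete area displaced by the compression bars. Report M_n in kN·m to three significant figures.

M_n ≈ 502 kN·m

Assume both tension and compression steel yield.
Net tension couple steel: A_s − A'_s = 2614 mm².
a = (A_s − A'_s) f_y / (0.85 f'_c b) = 1084810/(0.85 × 31 × 280) = 147.03 mm.
c = a/β₁ = 147.03/0.829 = 177.36 mm; ε'_s = 0.003(c − d')/c = 0.0021 ≥ f_y/E_s = 0.0021, so compression steel does yield.
M_n = (A_s − A'_s) f_y (d − a/2) + A'_s f_y (d − d') = [1084810 × (490 − 73.515) + 114540 × (490 − 51)] × 10⁻⁶ = 451.81 + 50.28 = 502.09 kN·m.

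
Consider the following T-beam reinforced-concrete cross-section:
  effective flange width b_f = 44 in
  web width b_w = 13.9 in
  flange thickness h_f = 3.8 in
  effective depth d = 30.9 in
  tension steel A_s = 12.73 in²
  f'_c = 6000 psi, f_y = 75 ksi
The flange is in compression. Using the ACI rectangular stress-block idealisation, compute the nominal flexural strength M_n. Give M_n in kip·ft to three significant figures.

Tension: T = A_s f_y = 12.73 × 75 = 954.75 kips.
Try a within the flange: a = T/(0.85 f'_c b_f) = 954.75/(0.85 × 6 × 44) = 4.255 in.
a = 4.255 > h_f = 3.8 in: the block extends into the web. Split into flange-overhang and web parts.
C_f = 0.85 f'_c (b_f − b_w) h_f = 0.85 × 6 × (44 − 13.9) × 3.8 = 583.3 kips.
Remaining web compression depth: a_w = (T − C_f)/(0.85 f'_c b_w) = (954.75 − 583.3)/(0.85 × 6 × 13.9) = 5.240 in.
M_n = C_f(d − h_f/2) + (T − C_f)(d − a_w/2) = 583.3 × (30.9 − 1.9) + 371.45 × (30.9 − 2.62) = 16915.7 + 10504.6 = 27420.3 kip·in.
M_n = 27420.3/12 = 2285.03 kip·ft.

M_n ≈ 2290 kip·ft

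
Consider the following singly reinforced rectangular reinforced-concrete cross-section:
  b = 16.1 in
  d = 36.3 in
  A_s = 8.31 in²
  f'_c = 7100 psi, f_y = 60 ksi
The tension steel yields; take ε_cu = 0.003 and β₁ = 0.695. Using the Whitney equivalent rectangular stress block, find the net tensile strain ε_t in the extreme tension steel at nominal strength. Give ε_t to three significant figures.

ε_t ≈ 0.0117

a = A_s f_y/(0.85 f'_c b) = 5.132 in.
β₁ = 0.695, so c = a/β₁ = 5.132/0.695 = 7.384 in.
From the linear strain diagram with ε_cu = 0.003: ε_t = 0.003 (d − c)/c = 0.003 × (36.3 − 7.384)/7.384 = 0.0117.
Since ε_t ≥ 0.005, the section is tension-controlled.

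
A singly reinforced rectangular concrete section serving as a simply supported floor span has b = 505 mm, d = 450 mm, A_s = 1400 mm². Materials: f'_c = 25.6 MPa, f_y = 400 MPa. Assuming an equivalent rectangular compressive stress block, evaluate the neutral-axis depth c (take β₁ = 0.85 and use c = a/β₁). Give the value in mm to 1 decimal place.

T = A_s f_y = 1400 × 400 = 560000 N = 560 kN.
Setting C = 0.85 f'_c a b equal to T: a = 560000/(0.85 × 25.6 × 505) = 50.961 mm.
With β₁ = 0.85, c = a/β₁ = 50.961/0.85 = 60.0 mm.

c ≈ 60.0 mm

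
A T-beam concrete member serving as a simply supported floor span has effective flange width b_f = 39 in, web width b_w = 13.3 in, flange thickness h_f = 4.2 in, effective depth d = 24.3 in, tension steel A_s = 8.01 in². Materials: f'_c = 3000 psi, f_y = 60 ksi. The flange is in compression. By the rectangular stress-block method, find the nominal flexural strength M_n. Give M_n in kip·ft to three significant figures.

M_n ≈ 873 kip·ft

Tension: T = A_s f_y = 8.01 × 60 = 480.6 kips.
Try a within the flange: a = T/(0.85 f'_c b_f) = 480.6/(0.85 × 3 × 39) = 4.833 in.
a = 4.833 > h_f = 4.2 in: the block extends into the web. Split into flange-overhang and web parts.
C_f = 0.85 f'_c (b_f − b_w) h_f = 0.85 × 3 × (39 − 13.3) × 4.2 = 275.2 kips.
Remaining web compression depth: a_w = (T − C_f)/(0.85 f'_c b_w) = (480.6 − 275.2)/(0.85 × 3 × 13.3) = 6.056 in.
M_n = C_f(d − h_f/2) + (T − C_f)(d − a_w/2) = 275.2 × (24.3 − 2.1) + 205.4 × (24.3 − 3.028) = 6109.4 + 4369.3 = 10478.7 kip·in.
M_n = 10478.7/12 = 873.23 kip·ft.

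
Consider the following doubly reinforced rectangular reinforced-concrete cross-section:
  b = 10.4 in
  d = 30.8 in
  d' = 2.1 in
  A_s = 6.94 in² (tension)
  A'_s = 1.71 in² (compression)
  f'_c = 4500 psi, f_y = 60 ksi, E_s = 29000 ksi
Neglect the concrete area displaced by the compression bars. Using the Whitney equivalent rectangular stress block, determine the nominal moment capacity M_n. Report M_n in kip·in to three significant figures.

Assume both steels yield.
a = (A_s − A'_s) f_y/(0.85 f'_c b) = (6.94 − 1.71) × 60/(0.85 × 4.5 × 10.4) = 7.888 in.
c = a/β₁ = 7.888/0.825 = 9.561 in; ε'_s = 0.003(c − d')/c = 0.0023 ≥ ε_y = 0.0021, so the compression steel yields.
M_n = (A_s − A'_s) f_y (d − a/2) + A'_s f_y (d − d') = 313.8 × (30.8 − 3.944) + 102.6 × (30.8 − 2.1) = 8427.4 + 2944.6 = 11372.0 kip·in.

M_n ≈ 11400 kip·in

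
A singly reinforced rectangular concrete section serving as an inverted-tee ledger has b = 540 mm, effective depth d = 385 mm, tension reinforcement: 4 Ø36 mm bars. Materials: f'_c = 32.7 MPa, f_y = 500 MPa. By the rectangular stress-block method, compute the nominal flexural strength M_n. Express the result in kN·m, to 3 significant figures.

M_n ≈ 646 kN·m

A_s = 4 × 1018 = 4072 mm².
T = A_s f_y = 4072 × 500 = 2036000 N = 2036 kN.
From C = T: a = T/(0.85 f'_c b) = 2036000/(0.85 × 32.7 × 540) = 135.65 mm.
M_n = T(d − a/2) = 2036 kN × (385 − 67.825) mm = 645.77 kN·m.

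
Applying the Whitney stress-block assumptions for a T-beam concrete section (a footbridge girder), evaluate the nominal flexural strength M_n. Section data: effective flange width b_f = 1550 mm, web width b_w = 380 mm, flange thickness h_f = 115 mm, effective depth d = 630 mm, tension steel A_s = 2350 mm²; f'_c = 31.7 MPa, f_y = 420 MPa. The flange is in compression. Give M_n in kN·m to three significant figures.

M_n ≈ 610 kN·m

Tension: T = A_s f_y = 2350 × 420 = 987000 N.
Try a within the flange: a = T/(0.85 f'_c b_f) = 987000/(0.85 × 31.7 × 1550) = 23.63 mm.
Since a = 23.63 ≤ h_f = 115 mm, the stress block lies entirely in the flange; analyse as a rectangular beam of width b_f.
M_n = T(d − a/2) = 987000 × (630 − 11.815) = 610.15 × 10⁶ N·mm.
M_n = 610.15 kN·m.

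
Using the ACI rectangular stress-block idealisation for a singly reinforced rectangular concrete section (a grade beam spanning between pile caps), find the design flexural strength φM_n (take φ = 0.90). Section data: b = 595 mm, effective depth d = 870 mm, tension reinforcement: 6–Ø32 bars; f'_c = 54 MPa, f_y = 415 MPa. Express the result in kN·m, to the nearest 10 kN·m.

φM_n ≈ 1500 kN·m

A_s = 6 × 804 = 4824 mm².
T = A_s f_y = 4824 × 415 = 2001960 N = 2001.96 kN.
From C = T: a = T/(0.85 f'_c b) = 2001960/(0.85 × 54 × 595) = 73.30 mm.
M_n = T(d − a/2) = 2001.96 kN × (870 − 36.65) mm = 1668.33 kN·m.
φM_n = 0.90 × 1668.33 = 1501.50 kN·m.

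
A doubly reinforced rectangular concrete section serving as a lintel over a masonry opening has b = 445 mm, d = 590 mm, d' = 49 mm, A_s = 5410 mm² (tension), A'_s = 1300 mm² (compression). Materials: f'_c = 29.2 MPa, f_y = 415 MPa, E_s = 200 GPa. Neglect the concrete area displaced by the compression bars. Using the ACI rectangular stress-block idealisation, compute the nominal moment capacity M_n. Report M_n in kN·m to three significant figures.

Assume both tension and compression steel yield.
Net tension couple steel: A_s − A'_s = 4110 mm².
a = (A_s − A'_s) f_y / (0.85 f'_c b) = 1705650/(0.85 × 29.2 × 445) = 154.43 mm.
c = a/β₁ = 154.43/0.841 = 183.63 mm; ε'_s = 0.003(c − d')/c = 0.0022 ≥ f_y/E_s = 0.0021, so compression steel does yield.
M_n = (A_s − A'_s) f_y (d − a/2) + A'_s f_y (d − d') = [1705650 × (590 − 77.215) + 539500 × (590 − 49)] × 10⁻⁶ = 874.63 + 291.87 = 1166.50 kN·m.

M_n ≈ 1170 kN·m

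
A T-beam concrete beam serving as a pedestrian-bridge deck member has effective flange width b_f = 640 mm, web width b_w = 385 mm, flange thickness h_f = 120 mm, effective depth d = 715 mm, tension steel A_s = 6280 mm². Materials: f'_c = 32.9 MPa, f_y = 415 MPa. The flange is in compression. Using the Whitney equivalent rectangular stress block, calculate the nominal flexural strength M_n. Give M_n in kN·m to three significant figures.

M_n ≈ 1670 kN·m

Tension: T = A_s f_y = 6280 × 415 = 2606200 N.
Try a within the flange: a = T/(0.85 f'_c b_f) = 2606200/(0.85 × 32.9 × 640) = 145.62 mm.
a = 145.62 > h_f = 120 mm: the block extends into the web. Split into flange-overhang and web parts.
C_f = 0.85 f'_c (b_f − b_w) h_f = 0.85 × 32.9 × (640 − 385) × 120 = 855729 N.
Remaining web compression depth: a_w = (T − C_f)/(0.85 f'_c b_w) = (2606200 − 855729)/(0.85 × 32.9 × 385) = 162.58 mm.
M_n = C_f(d − h_f/2) + (T − C_f)(d − a_w/2) = 855729 × (715 − 60) + 1750471 × (715 − 81.29) = 560.50 + 1109.29 = 1669.79 × 10⁶ N·mm.
M_n = 1669.79 kN·m.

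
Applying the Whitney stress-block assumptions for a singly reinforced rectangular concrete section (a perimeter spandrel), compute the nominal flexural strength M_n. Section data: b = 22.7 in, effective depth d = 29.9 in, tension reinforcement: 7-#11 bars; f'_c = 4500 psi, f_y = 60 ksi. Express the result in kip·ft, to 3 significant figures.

M_n ≈ 1430 kip·ft

A_s = 7 × 1.56 = 10.92 in².
T = A_s f_y = 10.92 × 60 = 655.2 kips.
a = T/(0.85 f'_c b) = 655.2/(0.85 × 4.5 × 22.7) = 7.546 in.
M_n = T(d − a/2) = 655.2 × (29.9 − 3.773) = 17118.4 kip·in = 17118.4/12 = 1426.53 kip·ft.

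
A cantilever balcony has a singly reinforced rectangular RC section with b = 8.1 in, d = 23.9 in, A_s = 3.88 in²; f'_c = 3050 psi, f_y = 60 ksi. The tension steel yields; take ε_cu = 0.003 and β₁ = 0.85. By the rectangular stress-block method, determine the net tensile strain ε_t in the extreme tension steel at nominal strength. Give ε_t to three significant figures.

ε_t ≈ 0.00250

a = A_s f_y/(0.85 f'_c b) = 11.086 in.
β₁ = 0.85, so c = a/β₁ = 11.086/0.85 = 13.042 in.
From the linear strain diagram with ε_cu = 0.003: ε_t = 0.003 (d − c)/c = 0.003 × (23.9 − 13.042)/13.042 = 0.00250.
ε_t < 0.004 — the section is over-reinforced for flexure under ACI limits.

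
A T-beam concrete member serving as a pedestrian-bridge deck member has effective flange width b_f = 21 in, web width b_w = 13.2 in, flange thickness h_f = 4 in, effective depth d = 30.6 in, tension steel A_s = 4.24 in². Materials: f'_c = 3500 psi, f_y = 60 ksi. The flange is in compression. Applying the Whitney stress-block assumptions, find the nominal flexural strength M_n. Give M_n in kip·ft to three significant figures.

M_n ≈ 606 kip·ft

Tension: T = A_s f_y = 4.24 × 60 = 254.4 kips.
Try a within the flange: a = T/(0.85 f'_c b_f) = 254.4/(0.85 × 3.5 × 21) = 4.072 in.
a = 4.072 > h_f = 4 in: the block extends into the web. Split into flange-overhang and web parts.
C_f = 0.85 f'_c (b_f − b_w) h_f = 0.85 × 3.5 × (21 − 13.2) × 4 = 92.8 kips.
Remaining web compression depth: a_w = (T − C_f)/(0.85 f'_c b_w) = (254.4 − 92.8)/(0.85 × 3.5 × 13.2) = 4.115 in.
M_n = C_f(d − h_f/2) + (T − C_f)(d − a_w/2) = 92.8 × (30.6 − 2) + 161.6 × (30.6 − 2.0575) = 2654.1 + 4612.5 = 7266.6 kip·in.
M_n = 7266.6/12 = 605.55 kip·ft.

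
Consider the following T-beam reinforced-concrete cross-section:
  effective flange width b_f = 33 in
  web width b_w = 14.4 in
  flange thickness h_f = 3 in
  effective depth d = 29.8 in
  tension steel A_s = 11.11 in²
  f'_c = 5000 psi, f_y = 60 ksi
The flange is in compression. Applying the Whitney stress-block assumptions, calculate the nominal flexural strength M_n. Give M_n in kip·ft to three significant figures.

Tension: T = A_s f_y = 11.11 × 60 = 666.6 kips.
Try a within the flange: a = T/(0.85 f'_c b_f) = 666.6/(0.85 × 5 × 33) = 4.753 in.
a = 4.753 > h_f = 3 in: the block extends into the web. Split into flange-overhang and web parts.
C_f = 0.85 f'_c (b_f − b_w) h_f = 0.85 × 5 × (33 − 14.4) × 3 = 237.2 kips.
Remaining web compression depth: a_w = (T − C_f)/(0.85 f'_c b_w) = (666.6 − 237.2)/(0.85 × 5 × 14.4) = 7.016 in.
M_n = C_f(d − h_f/2) + (T − C_f)(d − a_w/2) = 237.2 × (29.8 − 1.5) + 429.4 × (29.8 − 3.508) = 6712.8 + 11289.8 = 18002.6 kip·in.
M_n = 18002.6/12 = 1500.22 kip·ft.

M_n ≈ 1500 kip·ft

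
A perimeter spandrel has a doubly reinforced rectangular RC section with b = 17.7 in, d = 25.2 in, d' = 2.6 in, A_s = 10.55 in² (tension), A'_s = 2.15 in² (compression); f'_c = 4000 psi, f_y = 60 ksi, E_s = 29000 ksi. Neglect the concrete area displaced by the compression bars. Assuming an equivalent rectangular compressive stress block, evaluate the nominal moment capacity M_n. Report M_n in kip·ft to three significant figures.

Assume both steels yield.
a = (A_s − A'_s) f_y/(0.85 f'_c b) = (10.55 − 2.15) × 60/(0.85 × 4 × 17.7) = 8.375 in.
c = a/β₁ = 8.375/0.85 = 9.853 in; ε'_s = 0.003(c − d')/c = 0.0022 ≥ ε_y = 0.0021, so the compression steel yields.
M_n = (A_s − A'_s) f_y (d − a/2) + A'_s f_y (d − d') = 504 × (25.2 − 4.1875) + 129 × (25.2 − 2.6) = 10590.3 + 2915.4 = 13505.7 kip·in = 13505.7/12 = 1125.48 kip·ft.

M_n ≈ 1130 kip·ft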